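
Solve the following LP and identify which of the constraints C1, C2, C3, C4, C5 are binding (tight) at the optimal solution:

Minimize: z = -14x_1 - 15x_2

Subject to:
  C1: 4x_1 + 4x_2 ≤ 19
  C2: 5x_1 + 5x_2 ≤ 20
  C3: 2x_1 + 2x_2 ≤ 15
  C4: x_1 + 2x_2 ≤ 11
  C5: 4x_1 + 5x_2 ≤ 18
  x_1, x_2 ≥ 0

At x_1 = 2, x_2 = 2, compute slack b - a·x for each constraint:
  C1: 19 − 16 = 3  (slack)
  C2: 20 − 20 = 0  (binding)
  C3: 15 − 8 = 7  (slack)
  C4: 11 − 6 = 5  (slack)
  C5: 18 − 18 = 0  (binding)

Optimal: x_1 = 2, x_2 = 2
Binding: C2, C5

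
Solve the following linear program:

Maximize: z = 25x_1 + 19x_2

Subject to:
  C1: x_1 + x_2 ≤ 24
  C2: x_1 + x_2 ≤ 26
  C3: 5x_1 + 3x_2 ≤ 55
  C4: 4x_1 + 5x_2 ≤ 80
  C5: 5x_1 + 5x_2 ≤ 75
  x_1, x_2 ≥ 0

Evaluate the objective at each vertex of the feasible region:
  z(0, 0) = 0
  z(11, 0) = 275
  z(5, 10) = 315  ←
  z(0, 15) = 285
The maximum is at x_1 = 5, x_2 = 10.

x_1 = 5, x_2 = 10, z = 315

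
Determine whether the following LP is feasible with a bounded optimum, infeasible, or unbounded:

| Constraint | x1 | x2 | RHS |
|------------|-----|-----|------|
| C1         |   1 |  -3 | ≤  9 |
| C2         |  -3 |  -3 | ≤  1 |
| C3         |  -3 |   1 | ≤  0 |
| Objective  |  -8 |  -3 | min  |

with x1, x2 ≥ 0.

Unbounded (objective can decrease without bound)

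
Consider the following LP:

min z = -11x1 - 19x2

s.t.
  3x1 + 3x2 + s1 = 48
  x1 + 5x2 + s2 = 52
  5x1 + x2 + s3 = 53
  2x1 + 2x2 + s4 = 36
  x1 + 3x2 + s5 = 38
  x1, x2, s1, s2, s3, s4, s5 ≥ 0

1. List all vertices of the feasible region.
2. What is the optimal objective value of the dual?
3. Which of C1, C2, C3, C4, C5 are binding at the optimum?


1. (0, 0), (10.6, 0), (9.25, 6.75), (7, 9), (0, 10.4)
2. -248
3. C1, C2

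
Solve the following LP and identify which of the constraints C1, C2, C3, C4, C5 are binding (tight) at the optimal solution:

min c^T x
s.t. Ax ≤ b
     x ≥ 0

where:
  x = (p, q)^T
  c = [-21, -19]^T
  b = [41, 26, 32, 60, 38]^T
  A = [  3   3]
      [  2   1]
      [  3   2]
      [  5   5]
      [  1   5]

At p = 8, q = 4, compute slack b - a·x for each constraint:
  C1: 41 − 36 = 5  (slack)
  C2: 26 − 20 = 6  (slack)
  C3: 32 − 32 = 0  (binding)
  C4: 60 − 60 = 0  (binding)
  C5: 38 − 28 = 10  (slack)

Optimal: p = 8, q = 4
Binding: C3, C4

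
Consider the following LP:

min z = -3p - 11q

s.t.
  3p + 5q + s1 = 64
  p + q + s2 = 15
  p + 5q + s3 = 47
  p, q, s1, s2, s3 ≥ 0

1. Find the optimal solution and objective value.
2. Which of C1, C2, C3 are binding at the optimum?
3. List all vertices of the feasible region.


1. p = 7, q = 8, z = -109
2. C2, C3
3. (0, 0), (15, 0), (7, 8), (0, 9.4)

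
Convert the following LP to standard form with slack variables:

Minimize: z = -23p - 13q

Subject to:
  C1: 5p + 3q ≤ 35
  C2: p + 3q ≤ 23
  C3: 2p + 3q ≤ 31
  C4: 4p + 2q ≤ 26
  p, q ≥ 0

min z = -23p - 13q

s.t.
  5p + 3q + s1 = 35
  p + 3q + s2 = 23
  2p + 3q + s3 = 31
  4p + 2q + s4 = 26
  p, q, s1, s2, s3, s4 ≥ 0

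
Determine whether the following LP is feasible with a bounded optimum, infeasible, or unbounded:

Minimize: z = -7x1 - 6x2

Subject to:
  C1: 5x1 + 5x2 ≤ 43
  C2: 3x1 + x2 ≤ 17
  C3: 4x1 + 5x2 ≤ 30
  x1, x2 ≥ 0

Feasible with a bounded optimal solution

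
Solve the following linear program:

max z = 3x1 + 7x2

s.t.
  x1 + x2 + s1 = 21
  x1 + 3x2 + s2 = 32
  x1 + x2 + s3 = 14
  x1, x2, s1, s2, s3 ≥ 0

Evaluate the objective at each vertex of the feasible region:
  z(0, 0) = 0
  z(14, 0) = 42
  z(5, 9) = 78  ←
  z(0, 10.67) = 74.67
The maximum is at x1 = 5, x2 = 9.

x1 = 5, x2 = 9, z = 78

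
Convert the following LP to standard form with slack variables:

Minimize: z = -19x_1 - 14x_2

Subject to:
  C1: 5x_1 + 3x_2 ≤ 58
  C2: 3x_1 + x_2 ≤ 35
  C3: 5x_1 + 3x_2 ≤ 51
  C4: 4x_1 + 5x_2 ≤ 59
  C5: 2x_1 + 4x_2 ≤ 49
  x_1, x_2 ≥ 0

min z = -19x_1 - 14x_2

s.t.
  5x_1 + 3x_2 + s1 = 58
  3x_1 + x_2 + s2 = 35
  5x_1 + 3x_2 + s3 = 51
  4x_1 + 5x_2 + s4 = 59
  2x_1 + 4x_2 + s5 = 49
  x_1, x_2, s1, s2, s3, s4, s5 ≥ 0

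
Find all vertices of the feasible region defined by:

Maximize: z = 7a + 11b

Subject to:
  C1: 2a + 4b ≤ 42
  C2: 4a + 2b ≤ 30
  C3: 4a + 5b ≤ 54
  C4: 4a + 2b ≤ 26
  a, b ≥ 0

(0, 0), (6.5, 0), (1.833, 9.333), (1, 10), (0, 10.5)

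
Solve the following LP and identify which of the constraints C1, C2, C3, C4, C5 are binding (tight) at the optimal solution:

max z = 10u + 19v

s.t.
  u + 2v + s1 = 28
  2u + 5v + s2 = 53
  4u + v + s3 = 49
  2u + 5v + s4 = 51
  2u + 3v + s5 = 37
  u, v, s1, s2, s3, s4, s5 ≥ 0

At u = 8, v = 7, compute slack b - a·x for each constraint:
  C1: 28 − 22 = 6  (slack)
  C2: 53 − 51 = 2  (slack)
  C3: 49 − 39 = 10  (slack)
  C4: 51 − 51 = 0  (binding)
  C5: 37 − 37 = 0  (binding)

Optimal: u = 8, v = 7
Binding: C4, C5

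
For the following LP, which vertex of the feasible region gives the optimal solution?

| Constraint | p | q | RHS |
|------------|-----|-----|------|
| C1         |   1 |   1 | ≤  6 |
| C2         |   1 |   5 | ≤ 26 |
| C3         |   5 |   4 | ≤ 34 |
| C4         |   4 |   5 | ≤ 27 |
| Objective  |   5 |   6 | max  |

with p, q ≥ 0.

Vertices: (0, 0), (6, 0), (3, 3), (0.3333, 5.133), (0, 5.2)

Evaluate the objective at each vertex of the feasible region:
  z(0, 0) = 0
  z(6, 0) = 30
  z(3, 3) = 33  ←
  z(0.3333, 5.133) = 32.47
  z(0, 5.2) = 31.2
The maximum is at p = 3, q = 3.

(3, 3)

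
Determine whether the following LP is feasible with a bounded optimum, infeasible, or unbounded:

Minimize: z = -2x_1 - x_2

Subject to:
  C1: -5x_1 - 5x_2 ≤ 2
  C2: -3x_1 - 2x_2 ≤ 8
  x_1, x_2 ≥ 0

Unbounded (objective can decrease without bound)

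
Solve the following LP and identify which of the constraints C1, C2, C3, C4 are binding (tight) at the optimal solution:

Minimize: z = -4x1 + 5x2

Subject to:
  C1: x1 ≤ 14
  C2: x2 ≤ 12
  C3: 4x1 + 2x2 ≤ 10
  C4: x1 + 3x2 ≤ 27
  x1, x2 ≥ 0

At x1 = 2.5, x2 = 0, compute slack b - a·x for each constraint:
  C1: 14 − 2.5 = 11.5  (slack)
  C2: 12 − 0 = 12  (slack)
  C3: 10 − 10 = 0  (binding)
  C4: 27 − 2.5 = 24.5  (slack)

Optimal: x1 = 2.5, x2 = 0
Binding: C3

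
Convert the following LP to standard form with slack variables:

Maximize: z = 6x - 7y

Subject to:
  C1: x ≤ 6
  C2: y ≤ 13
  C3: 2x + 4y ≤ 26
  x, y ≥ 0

max z = 6x - 7y

s.t.
  x + s1 = 6
  y + s2 = 13
  2x + 4y + s3 = 26
  x, y, s1, s2, s3 ≥ 0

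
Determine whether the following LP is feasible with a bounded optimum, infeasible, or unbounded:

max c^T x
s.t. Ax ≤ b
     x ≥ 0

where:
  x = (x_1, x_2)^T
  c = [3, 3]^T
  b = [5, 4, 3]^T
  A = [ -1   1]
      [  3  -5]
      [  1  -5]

Unbounded (objective can increase without bound)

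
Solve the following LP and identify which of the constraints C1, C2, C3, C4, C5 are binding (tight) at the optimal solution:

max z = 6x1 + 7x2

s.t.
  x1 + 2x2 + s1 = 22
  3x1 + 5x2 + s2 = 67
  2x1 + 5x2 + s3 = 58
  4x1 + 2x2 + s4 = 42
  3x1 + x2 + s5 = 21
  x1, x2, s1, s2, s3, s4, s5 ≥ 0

At x1 = 4, x2 = 9, compute slack b - a·x for each constraint:
  C1: 22 − 22 = 0  (binding)
  C2: 67 − 57 = 10  (slack)
  C3: 58 − 53 = 5  (slack)
  C4: 42 − 34 = 8  (slack)
  C5: 21 − 21 = 0  (binding)

Optimal: x1 = 4, x2 = 9
Binding: C1, C5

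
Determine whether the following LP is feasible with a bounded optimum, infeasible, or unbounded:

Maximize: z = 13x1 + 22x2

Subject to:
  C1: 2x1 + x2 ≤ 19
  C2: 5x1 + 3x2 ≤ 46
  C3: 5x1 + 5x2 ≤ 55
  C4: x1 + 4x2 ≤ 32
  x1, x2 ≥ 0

Feasible with a bounded optimal solution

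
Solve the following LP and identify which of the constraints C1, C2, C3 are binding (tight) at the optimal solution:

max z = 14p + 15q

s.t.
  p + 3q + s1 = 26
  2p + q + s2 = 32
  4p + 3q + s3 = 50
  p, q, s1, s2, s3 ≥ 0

At p = 8, q = 6, compute slack b - a·x for each constraint:
  C1: 26 − 26 = 0  (binding)
  C2: 32 − 22 = 10  (slack)
  C3: 50 − 50 = 0  (binding)

Optimal: p = 8, q = 6
Binding: C1, C3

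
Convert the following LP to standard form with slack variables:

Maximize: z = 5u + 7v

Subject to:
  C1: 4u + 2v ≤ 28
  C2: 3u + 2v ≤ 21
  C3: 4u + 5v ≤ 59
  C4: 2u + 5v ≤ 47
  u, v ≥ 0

max z = 5u + 7v

s.t.
  4u + 2v + s1 = 28
  3u + 2v + s2 = 21
  4u + 5v + s3 = 59
  2u + 5v + s4 = 47
  u, v, s1, s2, s3, s4 ≥ 0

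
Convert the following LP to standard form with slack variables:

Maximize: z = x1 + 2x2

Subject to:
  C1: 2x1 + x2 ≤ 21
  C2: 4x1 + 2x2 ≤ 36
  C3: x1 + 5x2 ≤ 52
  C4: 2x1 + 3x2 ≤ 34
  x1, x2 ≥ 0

max z = x1 + 2x2

s.t.
  2x1 + x2 + s1 = 21
  4x1 + 2x2 + s2 = 36
  x1 + 5x2 + s3 = 52
  2x1 + 3x2 + s4 = 34
  x1, x2, s1, s2, s3, s4 ≥ 0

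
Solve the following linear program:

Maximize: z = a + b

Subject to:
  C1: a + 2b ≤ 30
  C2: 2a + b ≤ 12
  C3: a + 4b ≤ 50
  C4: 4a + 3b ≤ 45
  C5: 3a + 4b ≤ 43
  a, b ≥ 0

Evaluate the objective at each vertex of the feasible region:
  z(0, 0) = 0
  z(6, 0) = 6
  z(1, 10) = 11  ←
  z(0, 10.75) = 10.75
The maximum is at a = 1, b = 10.

a = 1, b = 10, z = 11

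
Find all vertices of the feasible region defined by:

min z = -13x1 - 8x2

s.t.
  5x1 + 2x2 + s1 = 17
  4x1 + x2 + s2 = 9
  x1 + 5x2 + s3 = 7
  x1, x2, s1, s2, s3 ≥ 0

(0, 0), (2.25, 0), (2, 1), (0, 1.4)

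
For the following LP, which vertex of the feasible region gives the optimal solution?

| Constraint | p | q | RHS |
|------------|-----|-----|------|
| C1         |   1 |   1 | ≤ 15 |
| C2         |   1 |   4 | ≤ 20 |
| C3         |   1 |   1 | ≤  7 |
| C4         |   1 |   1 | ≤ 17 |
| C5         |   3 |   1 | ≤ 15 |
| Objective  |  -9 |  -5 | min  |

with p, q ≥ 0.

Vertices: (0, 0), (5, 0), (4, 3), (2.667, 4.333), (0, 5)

Evaluate the objective at each vertex of the feasible region:
  z(0, 0) = 0
  z(5, 0) = -45
  z(4, 3) = -51  ←
  z(2.667, 4.333) = -45.67
  z(0, 5) = -25
The minimum is at p = 4, q = 3.

(4, 3)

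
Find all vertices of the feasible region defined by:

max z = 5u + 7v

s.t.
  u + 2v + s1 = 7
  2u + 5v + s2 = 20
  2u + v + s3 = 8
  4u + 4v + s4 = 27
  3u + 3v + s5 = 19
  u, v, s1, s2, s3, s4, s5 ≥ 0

(0, 0), (4, 0), (3, 2), (0, 3.5)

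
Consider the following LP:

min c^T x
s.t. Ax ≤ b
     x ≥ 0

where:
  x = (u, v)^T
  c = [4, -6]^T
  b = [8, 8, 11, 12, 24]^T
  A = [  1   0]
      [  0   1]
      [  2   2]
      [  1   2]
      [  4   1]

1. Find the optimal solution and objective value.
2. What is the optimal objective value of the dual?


1. u = 0, v = 5.5, z = -33
2. -33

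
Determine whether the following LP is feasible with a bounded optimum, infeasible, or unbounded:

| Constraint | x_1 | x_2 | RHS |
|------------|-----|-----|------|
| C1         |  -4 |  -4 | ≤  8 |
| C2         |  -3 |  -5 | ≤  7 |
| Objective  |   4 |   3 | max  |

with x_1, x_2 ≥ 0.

Unbounded (objective can increase without bound)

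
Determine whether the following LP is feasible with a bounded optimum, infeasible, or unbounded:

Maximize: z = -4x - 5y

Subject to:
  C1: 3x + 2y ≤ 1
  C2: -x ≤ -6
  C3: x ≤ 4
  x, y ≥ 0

Infeasible (no feasible solution exists)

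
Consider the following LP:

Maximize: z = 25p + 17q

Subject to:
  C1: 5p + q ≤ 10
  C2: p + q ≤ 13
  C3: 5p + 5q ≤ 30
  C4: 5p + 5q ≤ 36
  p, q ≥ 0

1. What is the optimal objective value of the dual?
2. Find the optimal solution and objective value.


1. 110
2. p = 1, q = 5, z = 110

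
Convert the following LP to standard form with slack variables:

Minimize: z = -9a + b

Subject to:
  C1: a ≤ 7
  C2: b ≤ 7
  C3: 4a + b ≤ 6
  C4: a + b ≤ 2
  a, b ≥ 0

min z = -9a + b

s.t.
  a + s1 = 7
  b + s2 = 7
  4a + b + s3 = 6
  a + b + s4 = 2
  a, b, s1, s2, s3, s4 ≥ 0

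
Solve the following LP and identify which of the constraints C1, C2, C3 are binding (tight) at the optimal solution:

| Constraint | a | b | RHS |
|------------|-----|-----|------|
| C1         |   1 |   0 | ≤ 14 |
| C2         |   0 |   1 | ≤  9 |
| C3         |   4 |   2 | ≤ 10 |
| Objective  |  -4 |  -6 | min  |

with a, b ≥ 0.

At a = 0, b = 5, compute slack b - a·x for each constraint:
  C1: 14 − 0 = 14  (slack)
  C2: 9 − 5 = 4  (slack)
  C3: 10 − 10 = 0  (binding)

Optimal: a = 0, b = 5
Binding: C3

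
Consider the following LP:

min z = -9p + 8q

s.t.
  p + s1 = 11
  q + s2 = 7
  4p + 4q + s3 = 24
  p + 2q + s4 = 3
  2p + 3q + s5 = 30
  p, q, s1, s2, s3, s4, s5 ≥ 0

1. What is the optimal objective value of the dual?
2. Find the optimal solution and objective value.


1. -27
2. p = 3, q = 0, z = -27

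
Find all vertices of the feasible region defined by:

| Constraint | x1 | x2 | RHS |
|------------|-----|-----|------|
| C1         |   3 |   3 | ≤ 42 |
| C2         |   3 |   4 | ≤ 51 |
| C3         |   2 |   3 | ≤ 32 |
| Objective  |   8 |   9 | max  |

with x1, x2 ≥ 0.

(0, 0), (14, 0), (10, 4), (0, 10.67)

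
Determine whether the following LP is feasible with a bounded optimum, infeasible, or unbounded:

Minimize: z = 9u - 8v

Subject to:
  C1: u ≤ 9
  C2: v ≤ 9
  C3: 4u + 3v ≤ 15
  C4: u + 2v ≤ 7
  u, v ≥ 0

Feasible with a bounded optimal solution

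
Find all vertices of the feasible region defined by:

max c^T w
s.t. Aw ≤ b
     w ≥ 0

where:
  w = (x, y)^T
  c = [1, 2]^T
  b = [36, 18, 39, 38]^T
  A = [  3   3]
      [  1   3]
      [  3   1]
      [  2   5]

(0, 0), (12, 0), (9, 3), (0, 6)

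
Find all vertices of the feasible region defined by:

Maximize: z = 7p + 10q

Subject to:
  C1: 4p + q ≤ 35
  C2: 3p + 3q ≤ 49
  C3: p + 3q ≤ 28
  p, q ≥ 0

(0, 0), (8.75, 0), (7, 7), (0, 9.333)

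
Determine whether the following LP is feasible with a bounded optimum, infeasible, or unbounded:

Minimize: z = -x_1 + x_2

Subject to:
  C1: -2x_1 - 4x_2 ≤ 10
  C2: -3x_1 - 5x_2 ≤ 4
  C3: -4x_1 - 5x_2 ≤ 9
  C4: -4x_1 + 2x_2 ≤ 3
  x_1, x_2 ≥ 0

Unbounded (objective can decrease without bound)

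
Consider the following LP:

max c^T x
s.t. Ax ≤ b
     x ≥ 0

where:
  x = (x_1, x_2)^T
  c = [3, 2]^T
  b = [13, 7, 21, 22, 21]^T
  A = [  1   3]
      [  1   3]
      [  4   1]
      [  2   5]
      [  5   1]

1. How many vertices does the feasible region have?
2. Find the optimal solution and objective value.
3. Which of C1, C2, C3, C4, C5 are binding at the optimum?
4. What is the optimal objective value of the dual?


1. 4
2. x_1 = 4, x_2 = 1, z = 14
3. C2, C5
4. 14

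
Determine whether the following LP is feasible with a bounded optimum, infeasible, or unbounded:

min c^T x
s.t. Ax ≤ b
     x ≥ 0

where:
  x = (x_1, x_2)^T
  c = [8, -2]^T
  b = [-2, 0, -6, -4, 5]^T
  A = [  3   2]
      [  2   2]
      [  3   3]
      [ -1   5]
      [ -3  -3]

Infeasible (no feasible solution exists)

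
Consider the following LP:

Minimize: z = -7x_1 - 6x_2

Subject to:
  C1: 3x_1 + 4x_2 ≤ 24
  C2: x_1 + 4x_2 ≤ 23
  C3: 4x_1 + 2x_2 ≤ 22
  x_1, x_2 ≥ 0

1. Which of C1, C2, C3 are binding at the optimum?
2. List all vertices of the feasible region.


1. C1, C3
2. (0, 0), (5.5, 0), (4, 3), (0.5, 5.625), (0, 5.75)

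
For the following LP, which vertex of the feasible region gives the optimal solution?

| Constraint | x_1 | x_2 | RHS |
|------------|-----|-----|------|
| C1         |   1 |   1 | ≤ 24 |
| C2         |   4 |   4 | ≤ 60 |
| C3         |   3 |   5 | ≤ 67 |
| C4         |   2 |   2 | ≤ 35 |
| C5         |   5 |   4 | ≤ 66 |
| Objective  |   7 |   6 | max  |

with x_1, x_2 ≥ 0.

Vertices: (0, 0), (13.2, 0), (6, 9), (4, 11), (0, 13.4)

Evaluate the objective at each vertex of the feasible region:
  z(0, 0) = 0
  z(13.2, 0) = 92.4
  z(6, 9) = 96  ←
  z(4, 11) = 94
  z(0, 13.4) = 80.4
The maximum is at x_1 = 6, x_2 = 9.

(6, 9)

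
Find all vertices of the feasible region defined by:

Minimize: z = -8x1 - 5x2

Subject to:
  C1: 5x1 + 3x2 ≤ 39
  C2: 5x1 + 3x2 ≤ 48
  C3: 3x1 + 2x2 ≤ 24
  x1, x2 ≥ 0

(0, 0), (7.8, 0), (6, 3), (0, 12)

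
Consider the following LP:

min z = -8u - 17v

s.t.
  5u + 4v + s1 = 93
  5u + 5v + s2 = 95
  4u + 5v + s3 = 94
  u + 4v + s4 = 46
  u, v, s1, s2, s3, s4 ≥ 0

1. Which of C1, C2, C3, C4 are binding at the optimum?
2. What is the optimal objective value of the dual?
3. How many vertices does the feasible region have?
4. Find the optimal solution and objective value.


1. C2, C4
2. -233
3. 5
4. u = 10, v = 9, z = -233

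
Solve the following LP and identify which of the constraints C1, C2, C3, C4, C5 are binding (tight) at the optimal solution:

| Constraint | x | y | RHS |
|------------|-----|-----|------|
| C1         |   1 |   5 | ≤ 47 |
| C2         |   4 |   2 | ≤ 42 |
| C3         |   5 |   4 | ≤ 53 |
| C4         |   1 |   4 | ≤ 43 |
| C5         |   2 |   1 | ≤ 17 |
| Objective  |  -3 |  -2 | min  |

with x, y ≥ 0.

At x = 5, y = 7, compute slack b - a·x for each constraint:
  C1: 47 − 40 = 7  (slack)
  C2: 42 − 34 = 8  (slack)
  C3: 53 − 53 = 0  (binding)
  C4: 43 − 33 = 10  (slack)
  C5: 17 − 17 = 0  (binding)

Optimal: x = 5, y = 7
Binding: C3, C5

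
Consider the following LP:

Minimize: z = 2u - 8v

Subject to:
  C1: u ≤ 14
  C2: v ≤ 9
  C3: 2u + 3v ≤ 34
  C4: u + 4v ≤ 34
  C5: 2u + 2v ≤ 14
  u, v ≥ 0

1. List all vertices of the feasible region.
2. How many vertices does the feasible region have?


1. (0, 0), (7, 0), (0, 7)
2. 3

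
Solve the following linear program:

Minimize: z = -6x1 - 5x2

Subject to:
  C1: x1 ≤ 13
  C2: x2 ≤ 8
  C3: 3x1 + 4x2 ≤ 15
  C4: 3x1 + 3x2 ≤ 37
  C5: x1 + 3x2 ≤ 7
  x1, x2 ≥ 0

Evaluate the objective at each vertex of the feasible region:
  z(0, 0) = 0
  z(5, 0) = -30  ←
  z(3.4, 1.2) = -26.4
  z(0, 2.333) = -11.67
The minimum is at x1 = 5, x2 = 0.

x1 = 5, x2 = 0, z = -30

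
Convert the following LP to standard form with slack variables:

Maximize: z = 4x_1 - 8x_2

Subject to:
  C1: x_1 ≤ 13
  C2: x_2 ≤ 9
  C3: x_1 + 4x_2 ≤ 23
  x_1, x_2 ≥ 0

max z = 4x_1 - 8x_2

s.t.
  x_1 + s1 = 13
  x_2 + s2 = 9
  x_1 + 4x_2 + s3 = 23
  x_1, x_2, s1, s2, s3 ≥ 0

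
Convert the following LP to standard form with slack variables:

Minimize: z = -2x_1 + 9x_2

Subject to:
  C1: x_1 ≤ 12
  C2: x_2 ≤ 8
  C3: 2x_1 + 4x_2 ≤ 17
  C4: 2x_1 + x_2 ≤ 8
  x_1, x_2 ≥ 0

min z = -2x_1 + 9x_2

s.t.
  x_1 + s1 = 12
  x_2 + s2 = 8
  2x_1 + 4x_2 + s3 = 17
  2x_1 + x_2 + s4 = 8
  x_1, x_2, s1, s2, s3, s4 ≥ 0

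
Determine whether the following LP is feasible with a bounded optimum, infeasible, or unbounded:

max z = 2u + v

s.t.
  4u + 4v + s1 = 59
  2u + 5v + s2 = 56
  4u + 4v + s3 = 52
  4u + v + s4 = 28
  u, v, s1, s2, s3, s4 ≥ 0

Feasible with a bounded optimal solution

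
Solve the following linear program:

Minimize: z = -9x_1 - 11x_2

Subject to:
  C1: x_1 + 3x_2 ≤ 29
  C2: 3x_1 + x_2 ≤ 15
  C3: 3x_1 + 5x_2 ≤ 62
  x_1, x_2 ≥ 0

Evaluate the objective at each vertex of the feasible region:
  z(0, 0) = 0
  z(5, 0) = -45
  z(2, 9) = -117  ←
  z(0, 9.667) = -106.3
The minimum is at x_1 = 2, x_2 = 9.

x_1 = 2, x_2 = 9, z = -117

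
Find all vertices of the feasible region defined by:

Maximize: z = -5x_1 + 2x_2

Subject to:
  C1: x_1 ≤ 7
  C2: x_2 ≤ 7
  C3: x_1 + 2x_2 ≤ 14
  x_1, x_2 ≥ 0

(0, 0), (7, 0), (7, 3.5), (0, 7)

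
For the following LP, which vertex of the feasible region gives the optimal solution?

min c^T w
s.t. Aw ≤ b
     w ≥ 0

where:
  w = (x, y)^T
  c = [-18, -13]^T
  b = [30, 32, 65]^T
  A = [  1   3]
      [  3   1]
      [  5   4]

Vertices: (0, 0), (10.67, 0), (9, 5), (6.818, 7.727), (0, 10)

Evaluate the objective at each vertex of the feasible region:
  z(0, 0) = 0
  z(10.67, 0) = -192
  z(9, 5) = -227  ←
  z(6.818, 7.727) = -223.2
  z(0, 10) = -130
The minimum is at x = 9, y = 5.

(9, 5)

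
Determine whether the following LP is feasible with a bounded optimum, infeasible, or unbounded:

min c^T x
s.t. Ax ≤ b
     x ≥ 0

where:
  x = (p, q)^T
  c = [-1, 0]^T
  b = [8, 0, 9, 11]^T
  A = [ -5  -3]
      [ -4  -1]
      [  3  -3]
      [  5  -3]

Unbounded (objective can decrease without bound)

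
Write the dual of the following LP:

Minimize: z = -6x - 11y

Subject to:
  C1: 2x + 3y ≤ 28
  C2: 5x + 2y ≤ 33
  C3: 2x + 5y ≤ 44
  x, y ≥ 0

Primal min cᵀx s.t. Ax ≤ b, x ≥ 0  →  Dual max −bᵀy s.t. Aᵀy ≥ −c, y ≥ 0.

Maximize: z = -28y1 - 33y2 - 44y3

Subject to:
  2y1 + 5y2 + 2y3 ≥ 6
  3y1 + 2y2 + 5y3 ≥ 11
  y1, y2, y3 ≥ 0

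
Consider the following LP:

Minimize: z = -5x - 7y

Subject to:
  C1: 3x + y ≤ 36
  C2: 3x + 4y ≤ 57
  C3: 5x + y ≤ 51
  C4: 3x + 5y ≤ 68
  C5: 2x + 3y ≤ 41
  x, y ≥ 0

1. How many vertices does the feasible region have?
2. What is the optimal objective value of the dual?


1. 6
2. -98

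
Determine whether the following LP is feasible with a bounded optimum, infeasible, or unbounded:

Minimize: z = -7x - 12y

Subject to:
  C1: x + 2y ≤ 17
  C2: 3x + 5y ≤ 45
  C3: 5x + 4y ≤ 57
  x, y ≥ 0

Feasible with a bounded optimal solution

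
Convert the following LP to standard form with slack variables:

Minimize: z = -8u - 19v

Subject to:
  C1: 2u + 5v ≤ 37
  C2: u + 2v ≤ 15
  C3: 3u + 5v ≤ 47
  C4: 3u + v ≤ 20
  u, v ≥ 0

min z = -8u - 19v

s.t.
  2u + 5v + s1 = 37
  u + 2v + s2 = 15
  3u + 5v + s3 = 47
  3u + v + s4 = 20
  u, v, s1, s2, s3, s4 ≥ 0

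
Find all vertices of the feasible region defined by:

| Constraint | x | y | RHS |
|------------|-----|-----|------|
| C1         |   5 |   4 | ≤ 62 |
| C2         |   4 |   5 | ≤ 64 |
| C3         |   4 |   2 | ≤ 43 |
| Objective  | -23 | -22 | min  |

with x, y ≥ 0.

(0, 0), (10.75, 0), (8, 5.5), (6, 8), (0, 12.8)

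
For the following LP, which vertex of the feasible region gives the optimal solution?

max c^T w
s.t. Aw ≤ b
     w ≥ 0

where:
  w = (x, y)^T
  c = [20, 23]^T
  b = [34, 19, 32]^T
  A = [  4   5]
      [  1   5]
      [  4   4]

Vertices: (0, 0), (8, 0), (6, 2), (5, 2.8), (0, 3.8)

Evaluate the objective at each vertex of the feasible region:
  z(0, 0) = 0
  z(8, 0) = 160
  z(6, 2) = 166  ←
  z(5, 2.8) = 164.4
  z(0, 3.8) = 87.4
The maximum is at x = 6, y = 2.

(6, 2)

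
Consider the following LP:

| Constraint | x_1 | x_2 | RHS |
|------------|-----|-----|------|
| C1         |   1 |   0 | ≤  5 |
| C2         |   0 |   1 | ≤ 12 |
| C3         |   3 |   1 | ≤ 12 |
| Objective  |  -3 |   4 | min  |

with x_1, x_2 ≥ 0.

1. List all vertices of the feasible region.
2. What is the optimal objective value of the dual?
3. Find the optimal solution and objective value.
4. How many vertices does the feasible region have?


1. (0, 0), (4, 0), (0, 12)
2. -12
3. x_1 = 4, x_2 = 0, z = -12
4. 3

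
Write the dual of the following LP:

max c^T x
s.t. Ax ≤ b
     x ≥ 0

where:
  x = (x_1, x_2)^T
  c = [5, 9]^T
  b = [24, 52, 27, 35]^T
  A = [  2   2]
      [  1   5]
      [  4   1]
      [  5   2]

Primal max cᵀx s.t. Ax ≤ b, x ≥ 0  →  Dual min bᵀy s.t. Aᵀy ≥ c, y ≥ 0.

Minimize: z = 24y1 + 52y2 + 27y3 + 35y4

Subject to:
  2y1 + y2 + 4y3 + 5y4 ≥ 5
  2y1 + 5y2 + y3 + 2y4 ≥ 9
  y1, y2, y3, y4 ≥ 0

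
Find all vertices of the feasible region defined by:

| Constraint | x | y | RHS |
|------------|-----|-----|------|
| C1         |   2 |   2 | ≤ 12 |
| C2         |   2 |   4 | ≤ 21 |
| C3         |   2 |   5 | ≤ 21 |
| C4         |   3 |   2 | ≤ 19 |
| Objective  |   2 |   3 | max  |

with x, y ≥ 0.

(0, 0), (6, 0), (3, 3), (0, 4.2)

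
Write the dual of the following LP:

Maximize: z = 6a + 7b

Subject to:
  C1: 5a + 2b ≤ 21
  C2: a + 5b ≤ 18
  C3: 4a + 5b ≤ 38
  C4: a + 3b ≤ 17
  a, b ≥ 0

Primal max cᵀx s.t. Ax ≤ b, x ≥ 0  →  Dual min bᵀy s.t. Aᵀy ≥ c, y ≥ 0.

Minimize: z = 21y1 + 18y2 + 38y3 + 17y4

Subject to:
  5y1 + y2 + 4y3 + y4 ≥ 6
  2y1 + 5y2 + 5y3 + 3y4 ≥ 7
  y1, y2, y3, y4 ≥ 0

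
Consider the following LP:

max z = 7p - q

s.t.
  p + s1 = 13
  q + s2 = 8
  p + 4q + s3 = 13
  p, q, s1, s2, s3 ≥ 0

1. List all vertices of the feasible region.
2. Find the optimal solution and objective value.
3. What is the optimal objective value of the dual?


1. (0, 0), (13, 0), (0, 3.25)
2. p = 13, q = 0, z = 91
3. 91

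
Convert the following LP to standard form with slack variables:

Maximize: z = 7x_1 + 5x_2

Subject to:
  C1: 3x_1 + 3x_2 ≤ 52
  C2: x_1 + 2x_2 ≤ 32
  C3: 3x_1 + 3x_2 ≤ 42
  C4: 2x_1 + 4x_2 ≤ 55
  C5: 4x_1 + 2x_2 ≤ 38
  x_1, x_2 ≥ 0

max z = 7x_1 + 5x_2

s.t.
  3x_1 + 3x_2 + s1 = 52
  x_1 + 2x_2 + s2 = 32
  3x_1 + 3x_2 + s3 = 42
  2x_1 + 4x_2 + s4 = 55
  4x_1 + 2x_2 + s5 = 38
  x_1, x_2, s1, s2, s3, s4, s5 ≥ 0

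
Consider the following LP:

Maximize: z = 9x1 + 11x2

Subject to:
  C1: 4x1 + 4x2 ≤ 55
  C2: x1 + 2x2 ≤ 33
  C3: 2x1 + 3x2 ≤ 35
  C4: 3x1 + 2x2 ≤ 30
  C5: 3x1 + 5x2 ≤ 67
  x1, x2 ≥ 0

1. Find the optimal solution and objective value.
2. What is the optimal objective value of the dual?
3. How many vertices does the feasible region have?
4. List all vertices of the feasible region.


1. x1 = 4, x2 = 9, z = 135
2. 135
3. 4
4. (0, 0), (10, 0), (4, 9), (0, 11.67)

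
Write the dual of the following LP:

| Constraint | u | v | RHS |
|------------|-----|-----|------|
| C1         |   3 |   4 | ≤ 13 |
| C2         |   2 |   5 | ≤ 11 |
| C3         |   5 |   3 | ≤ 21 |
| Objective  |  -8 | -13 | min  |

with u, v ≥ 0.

Primal min cᵀx s.t. Ax ≤ b, x ≥ 0  →  Dual max −bᵀy s.t. Aᵀy ≥ −c, y ≥ 0.

Maximize: z = -13y1 - 11y2 - 21y3

Subject to:
  3y1 + 2y2 + 5y3 ≥ 8
  4y1 + 5y2 + 3y3 ≥ 13
  y1, y2, y3 ≥ 0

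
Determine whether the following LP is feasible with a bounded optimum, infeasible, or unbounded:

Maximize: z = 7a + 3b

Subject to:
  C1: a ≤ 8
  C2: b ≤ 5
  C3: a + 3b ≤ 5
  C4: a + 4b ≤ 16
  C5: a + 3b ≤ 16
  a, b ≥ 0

Feasible with a bounded optimal solution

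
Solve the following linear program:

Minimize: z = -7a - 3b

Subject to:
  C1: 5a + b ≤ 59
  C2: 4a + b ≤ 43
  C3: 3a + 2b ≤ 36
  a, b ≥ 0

Evaluate the objective at each vertex of the feasible region:
  z(0, 0) = 0
  z(10.75, 0) = -75.25
  z(10, 3) = -79  ←
  z(0, 18) = -54
The minimum is at a = 10, b = 3.

a = 10, b = 3, z = -79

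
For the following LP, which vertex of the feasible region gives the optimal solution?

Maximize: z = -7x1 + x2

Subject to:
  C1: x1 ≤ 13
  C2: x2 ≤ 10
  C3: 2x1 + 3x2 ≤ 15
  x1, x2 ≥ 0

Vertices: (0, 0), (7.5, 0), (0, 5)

Evaluate the objective at each vertex of the feasible region:
  z(0, 0) = 0
  z(7.5, 0) = -52.5
  z(0, 5) = 5  ←
The maximum is at x1 = 0, x2 = 5.

(0, 5)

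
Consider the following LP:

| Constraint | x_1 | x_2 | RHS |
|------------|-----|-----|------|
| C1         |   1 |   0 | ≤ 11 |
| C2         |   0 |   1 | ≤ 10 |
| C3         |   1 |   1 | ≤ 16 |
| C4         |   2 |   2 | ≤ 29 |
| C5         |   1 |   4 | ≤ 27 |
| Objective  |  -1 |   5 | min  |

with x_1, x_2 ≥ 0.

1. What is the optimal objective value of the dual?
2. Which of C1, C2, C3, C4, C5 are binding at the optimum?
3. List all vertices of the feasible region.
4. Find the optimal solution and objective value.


1. -11
2. C1
3. (0, 0), (11, 0), (11, 3.5), (10.33, 4.167), (0, 6.75)
4. x_1 = 11, x_2 = 0, z = -11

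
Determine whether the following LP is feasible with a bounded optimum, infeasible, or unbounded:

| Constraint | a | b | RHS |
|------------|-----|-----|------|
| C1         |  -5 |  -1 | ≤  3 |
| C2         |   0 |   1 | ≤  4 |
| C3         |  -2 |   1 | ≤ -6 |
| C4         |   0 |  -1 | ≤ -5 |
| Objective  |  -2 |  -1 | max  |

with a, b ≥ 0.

Infeasible (no feasible solution exists)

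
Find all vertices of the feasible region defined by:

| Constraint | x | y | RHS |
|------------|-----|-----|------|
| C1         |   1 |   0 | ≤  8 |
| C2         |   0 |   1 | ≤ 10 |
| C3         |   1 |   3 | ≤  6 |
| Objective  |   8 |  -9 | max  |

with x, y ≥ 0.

(0, 0), (6, 0), (0, 2)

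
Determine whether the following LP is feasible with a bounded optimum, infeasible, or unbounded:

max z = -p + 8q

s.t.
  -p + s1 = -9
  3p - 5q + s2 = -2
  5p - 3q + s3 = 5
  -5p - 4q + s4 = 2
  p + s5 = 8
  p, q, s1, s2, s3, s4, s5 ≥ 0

Infeasible (no feasible solution exists)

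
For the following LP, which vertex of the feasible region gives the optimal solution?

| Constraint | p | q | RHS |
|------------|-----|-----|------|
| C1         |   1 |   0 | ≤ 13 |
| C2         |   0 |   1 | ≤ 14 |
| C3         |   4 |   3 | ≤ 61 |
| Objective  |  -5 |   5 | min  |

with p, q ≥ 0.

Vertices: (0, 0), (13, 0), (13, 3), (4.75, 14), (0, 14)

Evaluate the objective at each vertex of the feasible region:
  z(0, 0) = 0
  z(13, 0) = -65  ←
  z(13, 3) = -50
  z(4.75, 14) = 46.25
  z(0, 14) = 70
The minimum is at p = 13, q = 0.

(13, 0)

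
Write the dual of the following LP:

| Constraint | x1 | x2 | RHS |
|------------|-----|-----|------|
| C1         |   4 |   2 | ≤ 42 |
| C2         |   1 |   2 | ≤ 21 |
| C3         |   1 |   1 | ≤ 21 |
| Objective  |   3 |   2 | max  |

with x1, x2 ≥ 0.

Primal max cᵀx s.t. Ax ≤ b, x ≥ 0  →  Dual min bᵀy s.t. Aᵀy ≥ c, y ≥ 0.

Minimize: z = 42y1 + 21y2 + 21y3

Subject to:
  4y1 + y2 + y3 ≥ 3
  2y1 + 2y2 + y3 ≥ 2
  y1, y2, y3 ≥ 0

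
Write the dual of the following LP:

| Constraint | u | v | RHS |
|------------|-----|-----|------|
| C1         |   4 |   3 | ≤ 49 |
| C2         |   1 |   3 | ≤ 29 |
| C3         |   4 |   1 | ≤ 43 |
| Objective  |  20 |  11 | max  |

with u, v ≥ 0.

Primal max cᵀx s.t. Ax ≤ b, x ≥ 0  →  Dual min bᵀy s.t. Aᵀy ≥ c, y ≥ 0.

Minimize: z = 49y1 + 29y2 + 43y3

Subject to:
  4y1 + y2 + 4y3 ≥ 20
  3y1 + 3y2 + y3 ≥ 11
  y1, y2, y3 ≥ 0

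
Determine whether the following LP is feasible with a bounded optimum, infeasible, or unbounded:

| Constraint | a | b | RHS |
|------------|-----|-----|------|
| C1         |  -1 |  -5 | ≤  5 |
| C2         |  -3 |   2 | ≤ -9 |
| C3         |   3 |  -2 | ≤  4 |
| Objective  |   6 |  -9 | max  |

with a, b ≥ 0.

Infeasible (no feasible solution exists)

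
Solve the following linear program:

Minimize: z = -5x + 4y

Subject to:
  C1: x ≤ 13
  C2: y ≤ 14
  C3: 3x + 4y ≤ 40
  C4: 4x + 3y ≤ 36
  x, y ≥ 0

Evaluate the objective at each vertex of the feasible region:
  z(0, 0) = 0
  z(9, 0) = -45  ←
  z(3.429, 7.429) = 12.57
  z(0, 10) = 40
The minimum is at x = 9, y = 0.

x = 9, y = 0, z = -45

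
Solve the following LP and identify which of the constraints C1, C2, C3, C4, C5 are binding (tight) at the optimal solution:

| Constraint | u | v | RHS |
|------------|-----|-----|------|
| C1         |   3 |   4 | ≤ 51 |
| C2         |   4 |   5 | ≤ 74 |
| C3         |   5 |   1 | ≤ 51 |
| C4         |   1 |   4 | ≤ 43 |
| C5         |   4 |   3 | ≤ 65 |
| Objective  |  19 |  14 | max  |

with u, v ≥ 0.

At u = 9, v = 6, compute slack b - a·x for each constraint:
  C1: 51 − 51 = 0  (binding)
  C2: 74 − 66 = 8  (slack)
  C3: 51 − 51 = 0  (binding)
  C4: 43 − 33 = 10  (slack)
  C5: 65 − 54 = 11  (slack)

Optimal: u = 9, v = 6
Binding: C1, C3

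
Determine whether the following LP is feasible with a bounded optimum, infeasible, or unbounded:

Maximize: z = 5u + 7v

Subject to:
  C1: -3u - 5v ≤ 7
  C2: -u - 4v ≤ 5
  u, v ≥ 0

Unbounded (objective can increase without bound)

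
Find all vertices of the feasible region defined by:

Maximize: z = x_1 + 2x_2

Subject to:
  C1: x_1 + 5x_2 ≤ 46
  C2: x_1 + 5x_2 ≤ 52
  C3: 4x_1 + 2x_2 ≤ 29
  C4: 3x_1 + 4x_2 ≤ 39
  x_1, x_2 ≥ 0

(0, 0), (7.25, 0), (3.8, 6.9), (1, 9), (0, 9.2)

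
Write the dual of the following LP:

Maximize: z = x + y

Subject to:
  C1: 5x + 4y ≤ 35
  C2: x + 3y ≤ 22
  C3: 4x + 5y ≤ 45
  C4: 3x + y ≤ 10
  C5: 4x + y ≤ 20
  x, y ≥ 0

Primal max cᵀx s.t. Ax ≤ b, x ≥ 0  →  Dual min bᵀy s.t. Aᵀy ≥ c, y ≥ 0.

Minimize: z = 35y1 + 22y2 + 45y3 + 10y4 + 20y5

Subject to:
  5y1 + y2 + 4y3 + 3y4 + 4y5 ≥ 1
  4y1 + 3y2 + 5y3 + y4 + y5 ≥ 1
  y1, y2, y3, y4, y5 ≥ 0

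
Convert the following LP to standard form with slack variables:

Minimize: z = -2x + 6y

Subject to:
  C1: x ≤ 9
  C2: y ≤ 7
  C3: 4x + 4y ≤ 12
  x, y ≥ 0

min z = -2x + 6y

s.t.
  x + s1 = 9
  y + s2 = 7
  4x + 4y + s3 = 12
  x, y, s1, s2, s3 ≥ 0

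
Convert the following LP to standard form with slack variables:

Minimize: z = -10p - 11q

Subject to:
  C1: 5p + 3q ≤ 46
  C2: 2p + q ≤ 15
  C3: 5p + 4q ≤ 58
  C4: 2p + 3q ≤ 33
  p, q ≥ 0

min z = -10p - 11q

s.t.
  5p + 3q + s1 = 46
  2p + q + s2 = 15
  5p + 4q + s3 = 58
  2p + 3q + s4 = 33
  p, q, s1, s2, s3, s4 ≥ 0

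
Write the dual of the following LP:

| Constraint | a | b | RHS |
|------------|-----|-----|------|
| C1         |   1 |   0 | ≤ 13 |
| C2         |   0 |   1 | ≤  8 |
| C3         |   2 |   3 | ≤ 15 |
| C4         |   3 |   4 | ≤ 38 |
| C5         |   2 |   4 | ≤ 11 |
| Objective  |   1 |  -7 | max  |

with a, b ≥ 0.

Primal max cᵀx s.t. Ax ≤ b, x ≥ 0  →  Dual min bᵀy s.t. Aᵀy ≥ c, y ≥ 0.

Minimize: z = 13y1 + 8y2 + 15y3 + 38y4 + 11y5

Subject to:
  y1 + 2y3 + 3y4 + 2y5 ≥ 1
  y2 + 3y3 + 4y4 + 4y5 ≥ -7
  y1, y2, y3, y4, y5 ≥ 0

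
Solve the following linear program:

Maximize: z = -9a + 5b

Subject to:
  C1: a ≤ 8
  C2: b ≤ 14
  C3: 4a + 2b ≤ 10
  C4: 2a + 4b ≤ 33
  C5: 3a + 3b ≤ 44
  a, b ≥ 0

Evaluate the objective at each vertex of the feasible region:
  z(0, 0) = 0
  z(2.5, 0) = -22.5
  z(0, 5) = 25  ←
The maximum is at a = 0, b = 5.

a = 0, b = 5, z = 25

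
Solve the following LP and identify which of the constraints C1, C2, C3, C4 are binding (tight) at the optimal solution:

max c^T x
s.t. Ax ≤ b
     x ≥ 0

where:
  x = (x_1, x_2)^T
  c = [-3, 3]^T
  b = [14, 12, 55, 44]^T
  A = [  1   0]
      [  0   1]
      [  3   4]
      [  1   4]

At x_1 = 0, x_2 = 11, compute slack b - a·x for each constraint:
  C1: 14 − 0 = 14  (slack)
  C2: 12 − 11 = 1  (slack)
  C3: 55 − 44 = 11  (slack)
  C4: 44 − 44 = 0  (binding)

Optimal: x_1 = 0, x_2 = 11
Binding: C4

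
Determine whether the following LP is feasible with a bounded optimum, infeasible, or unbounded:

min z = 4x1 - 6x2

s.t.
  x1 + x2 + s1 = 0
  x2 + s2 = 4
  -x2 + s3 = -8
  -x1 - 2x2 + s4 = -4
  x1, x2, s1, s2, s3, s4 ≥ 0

Infeasible (no feasible solution exists)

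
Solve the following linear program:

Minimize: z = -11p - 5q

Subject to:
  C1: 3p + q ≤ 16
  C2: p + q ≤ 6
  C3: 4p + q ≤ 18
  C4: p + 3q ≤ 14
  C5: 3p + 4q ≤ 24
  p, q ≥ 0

Evaluate the objective at each vertex of the feasible region:
  z(0, 0) = 0
  z(4.5, 0) = -49.5
  z(4, 2) = -54  ←
  z(2, 4) = -42
  z(0, 4.667) = -23.33
The minimum is at p = 4, q = 2.

p = 4, q = 2, z = -54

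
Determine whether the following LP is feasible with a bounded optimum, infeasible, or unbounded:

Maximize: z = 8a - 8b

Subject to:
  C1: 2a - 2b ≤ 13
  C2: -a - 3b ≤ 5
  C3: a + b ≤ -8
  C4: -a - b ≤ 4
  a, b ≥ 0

Infeasible (no feasible solution exists)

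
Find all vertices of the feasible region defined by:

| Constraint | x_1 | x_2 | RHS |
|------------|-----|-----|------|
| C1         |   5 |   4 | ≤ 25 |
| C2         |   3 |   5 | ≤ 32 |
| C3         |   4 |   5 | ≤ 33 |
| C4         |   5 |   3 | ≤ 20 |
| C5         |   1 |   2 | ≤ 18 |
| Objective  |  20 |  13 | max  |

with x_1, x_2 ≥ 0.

(0, 0), (4, 0), (1, 5), (0, 6.25)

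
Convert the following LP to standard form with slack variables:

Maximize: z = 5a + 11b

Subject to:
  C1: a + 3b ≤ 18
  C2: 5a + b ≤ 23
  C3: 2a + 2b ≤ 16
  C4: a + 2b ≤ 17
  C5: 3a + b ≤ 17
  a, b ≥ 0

max z = 5a + 11b

s.t.
  a + 3b + s1 = 18
  5a + b + s2 = 23
  2a + 2b + s3 = 16
  a + 2b + s4 = 17
  3a + b + s5 = 17
  a, b, s1, s2, s3, s4, s5 ≥ 0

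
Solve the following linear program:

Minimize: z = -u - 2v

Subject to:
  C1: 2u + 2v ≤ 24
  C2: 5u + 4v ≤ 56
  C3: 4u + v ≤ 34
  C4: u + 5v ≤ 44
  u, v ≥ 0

Evaluate the objective at each vertex of the feasible region:
  z(0, 0) = 0
  z(8.5, 0) = -8.5
  z(7.333, 4.667) = -16.67
  z(4, 8) = -20  ←
  z(0, 8.8) = -17.6
The minimum is at u = 4, v = 8.

u = 4, v = 8, z = -20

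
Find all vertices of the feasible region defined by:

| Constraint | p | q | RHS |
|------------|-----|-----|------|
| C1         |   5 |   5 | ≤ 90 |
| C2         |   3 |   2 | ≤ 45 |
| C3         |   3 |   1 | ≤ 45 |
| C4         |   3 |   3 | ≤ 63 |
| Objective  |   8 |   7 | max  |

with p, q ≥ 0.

(0, 0), (15, 0), (9, 9), (0, 18)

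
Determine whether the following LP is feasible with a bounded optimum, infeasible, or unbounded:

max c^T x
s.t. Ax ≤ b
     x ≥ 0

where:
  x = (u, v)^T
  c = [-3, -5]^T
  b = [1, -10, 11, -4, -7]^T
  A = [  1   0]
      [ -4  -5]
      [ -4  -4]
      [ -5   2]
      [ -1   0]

Infeasible (no feasible solution exists)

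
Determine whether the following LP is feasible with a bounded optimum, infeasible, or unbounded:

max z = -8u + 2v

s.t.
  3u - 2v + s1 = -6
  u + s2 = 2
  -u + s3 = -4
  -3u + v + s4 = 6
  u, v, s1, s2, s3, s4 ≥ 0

Infeasible (no feasible solution exists)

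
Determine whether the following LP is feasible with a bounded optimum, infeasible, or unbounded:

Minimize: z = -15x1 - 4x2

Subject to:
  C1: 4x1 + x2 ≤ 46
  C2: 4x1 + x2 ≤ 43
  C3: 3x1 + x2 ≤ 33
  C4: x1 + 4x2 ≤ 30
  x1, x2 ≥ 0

Feasible with a bounded optimal solution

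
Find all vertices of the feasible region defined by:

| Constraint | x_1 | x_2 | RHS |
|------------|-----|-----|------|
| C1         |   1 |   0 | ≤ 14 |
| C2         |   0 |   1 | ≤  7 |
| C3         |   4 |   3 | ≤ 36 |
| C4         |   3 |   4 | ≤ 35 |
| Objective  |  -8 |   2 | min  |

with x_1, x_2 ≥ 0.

(0, 0), (9, 0), (5.571, 4.571), (2.333, 7), (0, 7)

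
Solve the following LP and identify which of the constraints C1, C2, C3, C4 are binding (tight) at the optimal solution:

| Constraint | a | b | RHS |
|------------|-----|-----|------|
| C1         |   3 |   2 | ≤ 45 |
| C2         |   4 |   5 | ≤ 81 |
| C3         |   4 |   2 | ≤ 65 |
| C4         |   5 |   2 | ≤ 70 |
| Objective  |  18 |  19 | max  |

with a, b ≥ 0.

At a = 9, b = 9, compute slack b - a·x for each constraint:
  C1: 45 − 45 = 0  (binding)
  C2: 81 − 81 = 0  (binding)
  C3: 65 − 54 = 11  (slack)
  C4: 70 − 63 = 7  (slack)

Optimal: a = 9, b = 9
Binding: C1, C2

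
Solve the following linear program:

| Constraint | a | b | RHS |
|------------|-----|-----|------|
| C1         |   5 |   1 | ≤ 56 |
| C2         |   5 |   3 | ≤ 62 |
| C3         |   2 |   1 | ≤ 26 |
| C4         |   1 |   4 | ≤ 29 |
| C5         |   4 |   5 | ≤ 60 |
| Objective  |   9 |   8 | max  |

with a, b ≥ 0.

Evaluate the objective at each vertex of the feasible region:
  z(0, 0) = 0
  z(11.2, 0) = 100.8
  z(10.6, 3) = 119.4
  z(10, 4) = 122  ←
  z(8.636, 5.091) = 118.5
  z(0, 7.25) = 58
The maximum is at a = 10, b = 4.

a = 10, b = 4, z = 122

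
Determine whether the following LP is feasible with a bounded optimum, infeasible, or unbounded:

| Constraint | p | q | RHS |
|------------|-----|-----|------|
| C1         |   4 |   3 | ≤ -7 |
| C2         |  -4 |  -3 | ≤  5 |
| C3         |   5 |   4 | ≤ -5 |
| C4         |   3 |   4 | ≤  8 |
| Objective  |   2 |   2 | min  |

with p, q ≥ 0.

Infeasible (no feasible solution exists)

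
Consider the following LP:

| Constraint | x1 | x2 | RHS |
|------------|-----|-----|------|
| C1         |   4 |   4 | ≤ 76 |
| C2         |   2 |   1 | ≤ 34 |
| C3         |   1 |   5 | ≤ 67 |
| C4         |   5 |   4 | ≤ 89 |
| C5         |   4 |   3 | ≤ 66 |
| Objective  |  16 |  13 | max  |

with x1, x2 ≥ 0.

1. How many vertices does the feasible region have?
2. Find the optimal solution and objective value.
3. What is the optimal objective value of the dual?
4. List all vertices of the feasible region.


1. 5
2. x1 = 9, x2 = 10, z = 274
3. 274
4. (0, 0), (16.5, 0), (9, 10), (7, 12), (0, 13.4)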